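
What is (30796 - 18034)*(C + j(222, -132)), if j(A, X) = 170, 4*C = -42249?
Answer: -265251789/2 ≈ -1.3263e+8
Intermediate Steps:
C = -42249/4 (C = (1/4)*(-42249) = -42249/4 ≈ -10562.)
(30796 - 18034)*(C + j(222, -132)) = (30796 - 18034)*(-42249/4 + 170) = 12762*(-41569/4) = -265251789/2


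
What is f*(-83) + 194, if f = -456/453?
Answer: 41910/151 ≈ 277.55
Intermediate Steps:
f = -152/151 (f = -456*1/453 = -152/151 ≈ -1.0066)
f*(-83) + 194 = -152/151*(-83) + 194 = 12616/151 + 194 = 41910/151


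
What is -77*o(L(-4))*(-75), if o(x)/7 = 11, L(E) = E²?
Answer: 444675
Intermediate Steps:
o(x) = 77 (o(x) = 7*11 = 77)
-77*o(L(-4))*(-75) = -77*77*(-75) = -5929*(-75) = 444675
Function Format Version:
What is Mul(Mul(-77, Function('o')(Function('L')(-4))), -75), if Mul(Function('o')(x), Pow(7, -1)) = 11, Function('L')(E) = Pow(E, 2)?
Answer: 444675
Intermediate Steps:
Function('o')(x) = 77 (Function('o')(x) = Mul(7, 11) = 77)
Mul(Mul(-77, Function('o')(Function('L')(-4))), -75) = Mul(Mul(-77, 77), -75) = Mul(-5929, -75) = 444675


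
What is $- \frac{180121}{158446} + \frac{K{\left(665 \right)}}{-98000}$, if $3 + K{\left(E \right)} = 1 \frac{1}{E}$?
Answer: $- \frac{2934542407169}{2581481455000} \approx -1.1368$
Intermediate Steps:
$K{\left(E \right)} = -3 + \frac{1}{E}$ ($K{\left(E \right)} = -3 + 1 \frac{1}{E} = -3 + \frac{1}{E}$)
$- \frac{180121}{158446} + \frac{K{\left(665 \right)}}{-98000} = - \frac{180121}{158446} + \frac{-3 + \frac{1}{665}}{-98000} = \left(-180121\right) \frac{1}{158446} + \left(-3 + \frac{1}{665}\right) \left(- \frac{1}{98000}\right) = - \frac{180121}{158446} - - \frac{997}{32585000} = - \frac{180121}{158446} + \frac{997}{32585000} = - \frac{2934542407169}{2581481455000}$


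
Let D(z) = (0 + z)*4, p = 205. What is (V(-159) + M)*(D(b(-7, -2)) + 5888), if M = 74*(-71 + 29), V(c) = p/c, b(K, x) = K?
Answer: -2897049220/159 ≈ -1.8220e+7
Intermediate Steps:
D(z) = 4*z (D(z) = z*4 = 4*z)
V(c) = 205/c
M = -3108 (M = 74*(-42) = -3108)
(V(-159) + M)*(D(b(-7, -2)) + 5888) = (205/(-159) - 3108)*(4*(-7) + 5888) = (205*(-1/159) - 3108)*(-28 + 5888) = (-205/159 - 3108)*5860 = -494377/159*5860 = -2897049220/159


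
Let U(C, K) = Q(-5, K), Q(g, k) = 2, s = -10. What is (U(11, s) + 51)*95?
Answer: 5035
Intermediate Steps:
U(C, K) = 2
(U(11, s) + 51)*95 = (2 + 51)*95 = 53*95 = 5035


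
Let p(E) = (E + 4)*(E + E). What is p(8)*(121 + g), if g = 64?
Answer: 35520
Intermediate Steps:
p(E) = 2*E*(4 + E) (p(E) = (4 + E)*(2*E) = 2*E*(4 + E))
p(8)*(121 + g) = (2*8*(4 + 8))*(121 + 64) = (2*8*12)*185 = 192*185 = 35520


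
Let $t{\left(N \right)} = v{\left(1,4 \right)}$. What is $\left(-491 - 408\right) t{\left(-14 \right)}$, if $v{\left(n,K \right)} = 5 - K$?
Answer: $-899$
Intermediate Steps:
$t{\left(N \right)} = 1$ ($t{\left(N \right)} = 5 - 4 = 1$)
$\left(-491 - 408\right) t{\left(-14 \right)} = \left(-491 - 408\right) 1 = \left(-899\right) 1 = -899$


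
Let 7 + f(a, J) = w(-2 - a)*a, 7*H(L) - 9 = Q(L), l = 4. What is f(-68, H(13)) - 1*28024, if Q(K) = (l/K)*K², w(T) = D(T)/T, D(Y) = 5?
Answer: -925193/33 ≈ -28036.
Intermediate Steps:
w(T) = 5/T
Q(K) = 4*K (Q(K) = (4/K)*K² = 4*K)
H(L) = 9/7 + 4*L/7 (H(L) = 9/7 + (4*L)/7 = 9/7 + 4*L/7)
f(a, J) = -7 + 5*a/(-2 - a) (f(a, J) = -7 + (5/(-2 - a))*a = -7 + 5*a/(-2 - a))
f(-68, H(13)) - 1*28024 = 2*(-7 - 6*(-68))/(2 - 68) - 1*28024 = 2*(-7 + 408)/(-66) - 28024 = 2*(-1/66)*401 - 28024 = -401/33 - 28024 = -925193/33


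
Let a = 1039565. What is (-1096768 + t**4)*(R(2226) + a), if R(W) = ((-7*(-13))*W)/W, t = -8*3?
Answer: -795328522752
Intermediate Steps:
t = -24
R(W) = 91 (R(W) = (91*W)/W = 91)
(-1096768 + t**4)*(R(2226) + a) = (-1096768 + (-24)**4)*(91 + 1039565) = (-1096768 + 331776)*1039656 = -764992*1039656 = -795328522752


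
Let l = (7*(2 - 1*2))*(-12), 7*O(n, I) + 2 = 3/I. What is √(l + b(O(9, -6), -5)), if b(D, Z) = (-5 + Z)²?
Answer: 10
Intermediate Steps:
O(n, I) = -2/7 + 3/(7*I) (O(n, I) = -2/7 + (3/I)/7 = -2/7 + 3/(7*I))
l = 0 (l = (7*(2 - 2))*(-12) = (7*0)*(-12) = 0*(-12) = 0)
√(l + b(O(9, -6), -5)) = √(0 + (-5 - 5)²) = √(0 + (-10)²) = √(0 + 100) = √100 = 10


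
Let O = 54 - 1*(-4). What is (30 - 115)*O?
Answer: -4930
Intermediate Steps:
O = 58 (O = 54 + 4 = 58)
(30 - 115)*O = (30 - 115)*58 = -85*58 = -4930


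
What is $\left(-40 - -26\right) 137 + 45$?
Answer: $-1873$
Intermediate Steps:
$\left(-40 - -26\right) 137 + 45 = \left(-40 + 26\right) 137 + 45 = \left(-14\right) 137 + 45 = -1918 + 45 = -1873$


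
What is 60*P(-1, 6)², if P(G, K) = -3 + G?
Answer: 960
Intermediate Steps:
60*P(-1, 6)² = 60*(-3 - 1)² = 60*(-4)² = 60*16 = 960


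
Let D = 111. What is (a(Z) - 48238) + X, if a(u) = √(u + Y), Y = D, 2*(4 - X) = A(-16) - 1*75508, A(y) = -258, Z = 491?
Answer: -10351 + √602 ≈ -10326.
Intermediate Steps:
X = 37887 (X = 4 - (-258 - 1*75508)/2 = 4 - (-258 - 75508)/2 = 4 - ½*(-75766) = 4 + 37883 = 37887)
Y = 111
a(u) = √(111 + u) (a(u) = √(u + 111) = √(111 + u))
(a(Z) - 48238) + X = (√(111 + 491) - 48238) + 37887 = (√602 - 48238) + 37887 = (-48238 + √602) + 37887 = -10351 + √602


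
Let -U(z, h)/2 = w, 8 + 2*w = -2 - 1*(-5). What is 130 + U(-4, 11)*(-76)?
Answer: -250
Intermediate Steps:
w = -5/2 (w = -4 + (-2 - 1*(-5))/2 = -4 + (-2 + 5)/2 = -4 + (1/2)*3 = -4 + 3/2 = -5/2 ≈ -2.5000)
U(z, h) = 5 (U(z, h) = -2*(-5/2) = 5)
130 + U(-4, 11)*(-76) = 130 + 5*(-76) = 130 - 380 = -250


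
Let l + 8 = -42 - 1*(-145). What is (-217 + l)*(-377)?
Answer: 45994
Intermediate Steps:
l = 95 (l = -8 + (-42 - 1*(-145)) = -8 + (-42 + 145) = -8 + 103 = 95)
(-217 + l)*(-377) = (-217 + 95)*(-377) = -122*(-377) = 45994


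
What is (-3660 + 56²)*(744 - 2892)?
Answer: 1125552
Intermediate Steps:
(-3660 + 56²)*(744 - 2892) = (-3660 + 3136)*(-2148) = -524*(-2148) = 1125552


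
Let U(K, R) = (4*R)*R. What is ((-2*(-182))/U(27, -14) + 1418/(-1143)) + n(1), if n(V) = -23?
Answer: -760937/32004 ≈ -23.776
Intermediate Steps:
U(K, R) = 4*R²
((-2*(-182))/U(27, -14) + 1418/(-1143)) + n(1) = ((-2*(-182))/((4*(-14)²)) + 1418/(-1143)) - 23 = (364/((4*196)) + 1418*(-1/1143)) - 23 = (364/784 - 1418/1143) - 23 = (364*(1/784) - 1418/1143) - 23 = (13/28 - 1418/1143) - 23 = -24845/32004 - 23 = -760937/32004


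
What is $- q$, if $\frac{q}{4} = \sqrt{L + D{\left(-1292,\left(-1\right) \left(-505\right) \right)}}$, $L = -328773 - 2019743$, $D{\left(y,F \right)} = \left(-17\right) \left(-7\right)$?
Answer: $- 12 i \sqrt{260933} \approx - 6129.8 i$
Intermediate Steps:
$D{\left(y,F \right)} = 119$
$L = -2348516$
$q = 12 i \sqrt{260933}$ ($q = 4 \sqrt{-2348516 + 119} = 4 \sqrt{-2348397} = 4 \cdot 3 i \sqrt{260933} = 12 i \sqrt{260933} \approx 6129.8 i$)
$- q = - 12 i \sqrt{260933}$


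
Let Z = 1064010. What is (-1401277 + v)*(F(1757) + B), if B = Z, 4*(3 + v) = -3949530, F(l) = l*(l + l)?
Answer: -17289397150550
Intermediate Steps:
F(l) = 2*l**2 (F(l) = l*(2*l) = 2*l**2)
v = -1974771/2 (v = -3 + (1/4)*(-3949530) = -3 - 1974765/2 = -1974771/2 ≈ -9.8739e+5)
B = 1064010
(-1401277 + v)*(F(1757) + B) = (-1401277 - 1974771/2)*(2*1757**2 + 1064010) = -4777325*(2*3087049 + 1064010)/2 = -4777325*(6174098 + 1064010)/2 = -4777325/2*7238108 = -17289397150550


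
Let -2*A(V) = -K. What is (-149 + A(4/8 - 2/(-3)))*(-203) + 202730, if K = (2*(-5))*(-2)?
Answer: 230947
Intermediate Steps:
K = 20 (K = -10*(-2) = 20)
A(V) = 10 (A(V) = -(-1)*20/2 = -1/2*(-20) = 10)
(-149 + A(4/8 - 2/(-3)))*(-203) + 202730 = (-149 + 10)*(-203) + 202730 = -139*(-203) + 202730 = 28217 + 202730 = 230947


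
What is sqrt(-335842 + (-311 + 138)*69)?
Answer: I*sqrt(347779) ≈ 589.73*I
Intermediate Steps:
sqrt(-335842 + (-311 + 138)*69) = sqrt(-335842 - 173*69) = sqrt(-335842 - 11937) = sqrt(-347779) = I*sqrt(347779)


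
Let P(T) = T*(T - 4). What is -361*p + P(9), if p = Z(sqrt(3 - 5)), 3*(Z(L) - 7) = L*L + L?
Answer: -6724/3 - 361*I*sqrt(2)/3 ≈ -2241.3 - 170.18*I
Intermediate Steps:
P(T) = T*(-4 + T)
Z(L) = 7 + L/3 + L**2/3 (Z(L) = 7 + (L*L + L)/3 = 7 + (L**2 + L)/3 = 7 + (L + L**2)/3 = 7 + (L/3 + L**2/3) = 7 + L/3 + L**2/3)
p = 19/3 + I*sqrt(2)/3 (p = 7 + sqrt(3 - 5)/3 + (sqrt(3 - 5))**2/3 = 7 + sqrt(-2)/3 + (sqrt(-2))**2/3 = 7 + (I*sqrt(2))/3 + (I*sqrt(2))**2/3 = 7 + I*sqrt(2)/3 + (1/3)*(-2) = 7 + I*sqrt(2)/3 - 2/3 = 19/3 + I*sqrt(2)/3 ≈ 6.3333 + 0.4714*I)
-361*p + P(9) = -361*(19/3 + I*sqrt(2)/3) + 9*(-4 + 9) = (-6859/3 - 361*I*sqrt(2)/3) + 9*5 = (-6859/3 - 361*I*sqrt(2)/3) + 45 = -6724/3 - 361*I*sqrt(2)/3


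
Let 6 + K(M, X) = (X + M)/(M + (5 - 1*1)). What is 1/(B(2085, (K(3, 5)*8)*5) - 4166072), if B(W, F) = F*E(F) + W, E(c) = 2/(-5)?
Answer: -7/29147365 ≈ -2.4016e-7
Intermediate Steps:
E(c) = -⅖ (E(c) = 2*(-⅕) = -⅖)
K(M, X) = -6 + (M + X)/(4 + M) (K(M, X) = -6 + (X + M)/(M + (5 - 1*1)) = -6 + (M + X)/(M + (5 - 1)) = -6 + (M + X)/(M + 4) = -6 + (M + X)/(4 + M))
B(W, F) = W - 2*F/5 (B(W, F) = F*(-⅖) + W = -2*F/5 + W = W - 2*F/5)
1/(B(2085, (K(3, 5)*8)*5) - 4166072) = 1/((2085 - 2*((-24 + 5 - 5*3)/(4 + 3))*8*5/5) - 4166072) = 1/((2085 - 2*((-24 + 5 - 15)/7)*8*5/5) - 4166072) = 1/((2085 - 2*((⅐)*(-34))*8*5/5) - 4166072) = 1/((2085 - 2*(-34/7*8)*5/5) - 4166072) = 1/((2085 - (-544)*5/35) - 4166072) = 1/((2085 - ⅖*(-1360/7)) - 4166072) = 1/((2085 + 544/7) - 4166072) = 1/(15139/7 - 4166072) = 1/(-29147365/7) = -7/29147365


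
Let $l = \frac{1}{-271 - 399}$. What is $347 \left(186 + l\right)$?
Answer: $\frac{43242793}{670} \approx 64542.0$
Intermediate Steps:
$l = - \frac{1}{670}$ ($l = \frac{1}{-670} = - \frac{1}{670} \approx -0.0014925$)
$347 \left(186 + l\right) = 347 \left(186 - \frac{1}{670}\right) = 347 \cdot \frac{124619}{670} = \frac{43242793}{670}$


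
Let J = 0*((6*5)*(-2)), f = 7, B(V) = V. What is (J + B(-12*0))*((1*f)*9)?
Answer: 0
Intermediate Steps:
J = 0 (J = 0*(30*(-2)) = 0*(-60) = 0)
(J + B(-12*0))*((1*f)*9) = (0 - 12*0)*((1*7)*9) = (0 + 0)*(7*9) = 0*63 = 0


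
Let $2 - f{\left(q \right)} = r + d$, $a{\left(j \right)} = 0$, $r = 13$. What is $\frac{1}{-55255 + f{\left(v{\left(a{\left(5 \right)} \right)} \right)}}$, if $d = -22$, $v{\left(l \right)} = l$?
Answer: $- \frac{1}{55244} \approx -1.8102 \cdot 10^{-5}$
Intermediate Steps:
$f{\left(q \right)} = 11$ ($f{\left(q \right)} = 2 - \left(13 - 22\right) = 2 - -9 = 2 + 9 = 11$)
$\frac{1}{-55255 + f{\left(v{\left(a{\left(5 \right)} \right)} \right)}} = \frac{1}{-55255 + 11} = \frac{1}{-55244} = - \frac{1}{55244}$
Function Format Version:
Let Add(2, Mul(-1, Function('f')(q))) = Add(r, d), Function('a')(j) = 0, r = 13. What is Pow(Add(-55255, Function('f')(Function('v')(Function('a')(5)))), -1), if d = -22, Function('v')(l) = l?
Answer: Rational(-1, 55244) ≈ -1.8102e-5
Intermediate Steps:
Function('f')(q) = 11 (Function('f')(q) = Add(2, Mul(-1, Add(13, -22))) = Add(2, Mul(-1, -9)) = Add(2, 9) = 11)
Pow(Add(-55255, Function('f')(Function('v')(Function('a')(5)))), -1) = Pow(Add(-55255, 11), -1) = Pow(-55244, -1) = Rational(-1, 55244)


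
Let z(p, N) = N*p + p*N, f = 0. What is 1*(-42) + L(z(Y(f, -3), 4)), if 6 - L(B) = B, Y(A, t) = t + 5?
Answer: -52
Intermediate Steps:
Y(A, t) = 5 + t
z(p, N) = 2*N*p (z(p, N) = N*p + N*p = 2*N*p)
L(B) = 6 - B
1*(-42) + L(z(Y(f, -3), 4)) = 1*(-42) + (6 - 2*4*(5 - 3)) = -42 + (6 - 2*4*2) = -42 + (6 - 1*16) = -42 + (6 - 16) = -42 - 10 = -52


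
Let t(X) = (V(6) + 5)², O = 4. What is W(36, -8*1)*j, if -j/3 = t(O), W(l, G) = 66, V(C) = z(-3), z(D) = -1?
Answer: -3168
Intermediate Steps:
V(C) = -1
t(X) = 16 (t(X) = (-1 + 5)² = 4² = 16)
j = -48 (j = -3*16 = -48)
W(36, -8*1)*j = 66*(-48) = -3168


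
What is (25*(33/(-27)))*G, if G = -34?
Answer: 9350/9 ≈ 1038.9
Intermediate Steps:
(25*(33/(-27)))*G = (25*(33/(-27)))*(-34) = (25*(33*(-1/27)))*(-34) = (25*(-11/9))*(-34) = -275/9*(-34) = 9350/9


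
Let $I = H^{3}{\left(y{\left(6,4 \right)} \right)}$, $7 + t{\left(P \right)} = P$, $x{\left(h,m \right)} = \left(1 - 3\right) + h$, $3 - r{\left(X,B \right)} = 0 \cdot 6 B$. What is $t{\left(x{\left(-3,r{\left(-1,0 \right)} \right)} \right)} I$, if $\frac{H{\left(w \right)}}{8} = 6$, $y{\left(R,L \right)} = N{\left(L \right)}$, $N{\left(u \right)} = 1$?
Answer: $-1327104$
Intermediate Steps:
$y{\left(R,L \right)} = 1$
$r{\left(X,B \right)} = 3$ ($r{\left(X,B \right)} = 3 - 0 \cdot 6 B = 3 - 0 B = 3 - 0 = 3 + 0 = 3$)
$x{\left(h,m \right)} = -2 + h$
$H{\left(w \right)} = 48$ ($H{\left(w \right)} = 8 \cdot 6 = 48$)
$t{\left(P \right)} = -7 + P$
$I = 110592$ ($I = 48^{3} = 110592$)
$t{\left(x{\left(-3,r{\left(-1,0 \right)} \right)} \right)} I = \left(-7 - 5\right) 110592 = \left(-12\right) 110592 = -1327104$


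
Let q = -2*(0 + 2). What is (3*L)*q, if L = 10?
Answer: -120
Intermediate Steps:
q = -4 (q = -2*2 = -4)
(3*L)*q = (3*10)*(-4) = 30*(-4) = -120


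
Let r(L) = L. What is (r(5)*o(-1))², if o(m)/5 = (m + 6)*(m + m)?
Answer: 62500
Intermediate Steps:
o(m) = 10*m*(6 + m) (o(m) = 5*((m + 6)*(m + m)) = 5*((6 + m)*(2*m)) = 5*(2*m*(6 + m)) = 10*m*(6 + m))
(r(5)*o(-1))² = (5*(10*(-1)*(6 - 1)))² = (5*(10*(-1)*5))² = (5*(-50))² = (-250)² = 62500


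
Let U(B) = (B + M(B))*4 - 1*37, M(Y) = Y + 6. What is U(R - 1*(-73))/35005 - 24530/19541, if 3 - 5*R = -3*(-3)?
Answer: -4238511663/3420163525 ≈ -1.2393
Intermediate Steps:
M(Y) = 6 + Y
R = -6/5 (R = ⅗ - (-3)*(-3)/5 = ⅗ - ⅕*9 = ⅗ - 9/5 = -6/5 ≈ -1.2000)
U(B) = -13 + 8*B (U(B) = (B + (6 + B))*4 - 1*37 = (6 + 2*B)*4 - 37 = (24 + 8*B) - 37 = -13 + 8*B)
U(R - 1*(-73))/35005 - 24530/19541 = (-13 + 8*(-6/5 - 1*(-73)))/35005 - 24530/19541 = (-13 + 8*(-6/5 + 73))*(1/35005) - 24530*1/19541 = (-13 + 8*(359/5))*(1/35005) - 24530/19541 = (-13 + 2872/5)*(1/35005) - 24530/19541 = (2807/5)*(1/35005) - 24530/19541 = 2807/175025 - 24530/19541 = -4238511663/3420163525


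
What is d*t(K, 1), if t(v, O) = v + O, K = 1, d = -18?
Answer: -36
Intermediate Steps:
t(v, O) = O + v
d*t(K, 1) = -18*(1 + 1) = -18*2 = -36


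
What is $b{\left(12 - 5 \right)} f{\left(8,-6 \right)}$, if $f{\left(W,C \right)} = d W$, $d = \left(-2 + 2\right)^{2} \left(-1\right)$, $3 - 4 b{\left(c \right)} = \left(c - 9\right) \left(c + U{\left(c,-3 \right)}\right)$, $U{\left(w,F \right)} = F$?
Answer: $0$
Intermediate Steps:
$b{\left(c \right)} = \frac{3}{4} - \frac{\left(-9 + c\right) \left(-3 + c\right)}{4}$ ($b{\left(c \right)} = \frac{3}{4} - \frac{\left(c - 9\right) \left(c - 3\right)}{4} = \frac{3}{4} - \frac{\left(-9 + c\right) \left(-3 + c\right)}{4}$)
$d = 0$ ($d = 0^{2} \left(-1\right) = 0 \left(-1\right) = 0$)
$f{\left(W,C \right)} = 0$ ($f{\left(W,C \right)} = 0 W = 0$)
$b{\left(12 - 5 \right)} f{\left(8,-6 \right)} = \left(-6 + 3 \left(12 - 5\right) - \frac{\left(12 - 5\right)^{2}}{4}\right) 0 = \left(-6 + 3 \cdot 7 - \frac{7^{2}}{4}\right) 0 = \left(-6 + 21 - \frac{49}{4}\right) 0 = \frac{11}{4} \cdot 0 = 0$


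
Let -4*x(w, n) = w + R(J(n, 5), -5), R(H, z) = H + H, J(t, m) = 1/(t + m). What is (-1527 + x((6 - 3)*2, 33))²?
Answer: 13494771889/5776 ≈ 2.3364e+6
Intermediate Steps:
J(t, m) = 1/(m + t)
R(H, z) = 2*H
x(w, n) = -1/(2*(5 + n)) - w/4 (x(w, n) = -(w + 2/(5 + n))/4 = -1/(2*(5 + n)) - w/4)
(-1527 + x((6 - 3)*2, 33))² = (-1527 + (-2 - (6 - 3)*2*(5 + 33))/(4*(5 + 33)))² = (-1527 + (¼)*(-2 - 1*3*2*38)/38)² = (-1527 + (¼)*(1/38)*(-2 - 1*6*38))² = (-1527 + (¼)*(1/38)*(-2 - 228))² = (-1527 + (¼)*(1/38)*(-230))² = (-1527 - 115/76)² = (-116167/76)² = 13494771889/5776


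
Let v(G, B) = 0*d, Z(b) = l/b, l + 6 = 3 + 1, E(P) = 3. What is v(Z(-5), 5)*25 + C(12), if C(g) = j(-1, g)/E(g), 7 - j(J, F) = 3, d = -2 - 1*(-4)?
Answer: 4/3 ≈ 1.3333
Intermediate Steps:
d = 2 (d = -2 + 4 = 2)
j(J, F) = 4 (j(J, F) = 7 - 1*3 = 7 - 3 = 4)
l = -2 (l = -6 + (3 + 1) = -6 + 4 = -2)
Z(b) = -2/b
v(G, B) = 0 (v(G, B) = 0*2 = 0)
C(g) = 4/3
v(Z(-5), 5)*25 + C(12) = 0*25 + 4/3 = 0 + 4/3 = 4/3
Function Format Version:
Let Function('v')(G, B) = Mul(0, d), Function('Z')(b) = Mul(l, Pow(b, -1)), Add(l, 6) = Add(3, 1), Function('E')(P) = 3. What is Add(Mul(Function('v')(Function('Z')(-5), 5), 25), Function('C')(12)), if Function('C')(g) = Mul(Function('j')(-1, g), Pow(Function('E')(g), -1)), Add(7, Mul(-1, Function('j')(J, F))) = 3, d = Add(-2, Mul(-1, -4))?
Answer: Rational(4, 3) ≈ 1.3333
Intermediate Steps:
d = 2 (d = Add(-2, 4) = 2)
Function('j')(J, F) = 4 (Function('j')(J, F) = Add(7, Mul(-1, 3)) = Add(7, -3) = 4)
l = -2 (l = Add(-6, Add(3, 1)) = Add(-6, 4) = -2)
Function('Z')(b) = Mul(-2, Pow(b, -1))
Function('v')(G, B) = 0 (Function('v')(G, B) = Mul(0, 2) = 0)
Function('C')(g) = Rational(4, 3) (Function('C')(g) = Mul(4, Pow(3, -1)) = Mul(4, Rational(1, 3)) = Rational(4, 3))
Add(Mul(Function('v')(Function('Z')(-5), 5), 25), Function('C')(12)) = Add(Mul(0, 25), Rational(4, 3)) = Add(0, Rational(4, 3)) = Rational(4, 3)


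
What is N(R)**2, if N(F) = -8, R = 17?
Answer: 64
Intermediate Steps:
N(R)**2 = (-8)**2 = 64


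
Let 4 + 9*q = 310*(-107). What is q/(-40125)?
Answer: 3686/40125 ≈ 0.091863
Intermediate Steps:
q = -3686 (q = -4/9 + (310*(-107))/9 = -4/9 + (1/9)*(-33170) = -4/9 - 33170/9 = -3686)
q/(-40125) = -3686/(-40125) = -3686*(-1/40125) = 3686/40125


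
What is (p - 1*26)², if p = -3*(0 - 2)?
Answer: 400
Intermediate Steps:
p = 6 (p = -3*(-2) = 6)
(p - 1*26)² = (6 - 1*26)² = (6 - 26)² = (-20)² = 400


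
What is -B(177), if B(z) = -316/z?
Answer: 316/177 ≈ 1.7853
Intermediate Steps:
-B(177) = -(-316)/177 = -1*(-316/177) = 316/177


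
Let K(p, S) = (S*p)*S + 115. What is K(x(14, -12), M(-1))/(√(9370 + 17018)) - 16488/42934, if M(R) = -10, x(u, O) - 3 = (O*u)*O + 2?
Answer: -8244/21467 + 67405*√733/1466 ≈ 1244.4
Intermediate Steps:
x(u, O) = 5 + u*O² (x(u, O) = 3 + ((O*u)*O + 2) = 3 + (u*O² + 2) = 3 + (2 + u*O²) = 5 + u*O²)
K(p, S) = 115 + p*S² (K(p, S) = p*S² + 115 = 115 + p*S²)
K(x(14, -12), M(-1))/(√(9370 + 17018)) - 16488/42934 = (115 + (5 + 14*(-12)²)*(-10)²)/(√(9370 + 17018)) - 16488/42934 = (115 + (5 + 14*144)*100)/(√26388) - 16488*1/42934 = (115 + (5 + 2016)*100)/((6*√733)) - 8244/21467 = (115 + 2021*100)*(√733/4398) - 8244/21467 = (115 + 202100)*(√733/4398) - 8244/21467 = 202215*(√733/4398) - 8244/21467 = 67405*√733/1466 - 8244/21467 = -8244/21467 + 67405*√733/1466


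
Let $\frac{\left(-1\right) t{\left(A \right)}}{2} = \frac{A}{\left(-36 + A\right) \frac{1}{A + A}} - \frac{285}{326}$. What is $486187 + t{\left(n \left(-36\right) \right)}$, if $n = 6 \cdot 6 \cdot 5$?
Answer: $\frac{15104519446}{29503} \approx 5.1197 \cdot 10^{5}$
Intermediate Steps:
$n = 180$ ($n = 36 \cdot 5 = 180$)
$t{\left(A \right)} = \frac{285}{163} - \frac{4 A^{2}}{-36 + A}$ ($t{\left(A \right)} = - 2 \left(\frac{A}{\left(-36 + A\right) \frac{1}{A + A}} - \frac{285}{326}\right) = - 2 \left(\frac{A}{\left(-36 + A\right) \frac{1}{2 A}} - \frac{285}{326}\right) = - 2 \left(\frac{A}{\frac{1}{2} \frac{1}{A} \left(-36 + A\right)} - \frac{285}{326}\right) = - 2 \left(A \frac{2 A}{-36 + A} - \frac{285}{326}\right) = - 2 \left(\frac{2 A^{2}}{-36 + A} - \frac{285}{326}\right) = - 2 \left(- \frac{285}{326} + \frac{2 A^{2}}{-36 + A}\right) = \frac{285}{163} - \frac{4 A^{2}}{-36 + A}$)
$486187 + t{\left(n \left(-36\right) \right)} = 486187 + \frac{-10260 - 652 \left(180 \left(-36\right)\right)^{2} + 285 \cdot 180 \left(-36\right)}{163 \left(-36 + 180 \left(-36\right)\right)} = 486187 + \frac{-10260 - 652 \left(-6480\right)^{2} + 285 \left(-6480\right)}{163 \left(-36 - 6480\right)} = 486187 + \frac{-10260 - 27377740800 - 1846800}{163 \left(-6516\right)} = 486187 + \frac{1}{163} \left(- \frac{1}{6516}\right) \left(-10260 - 27377740800 - 1846800\right) = 486187 + \frac{1}{163} \left(- \frac{1}{6516}\right) \left(-27379597860\right) = 486187 + \frac{760544385}{29503} = \frac{15104519446}{29503}$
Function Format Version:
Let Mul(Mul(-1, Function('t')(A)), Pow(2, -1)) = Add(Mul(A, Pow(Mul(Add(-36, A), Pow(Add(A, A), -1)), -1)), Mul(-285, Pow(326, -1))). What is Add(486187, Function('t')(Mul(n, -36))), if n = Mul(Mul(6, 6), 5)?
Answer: Rational(15104519446, 29503) ≈ 5.1197e+5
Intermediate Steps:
n = 180 (n = Mul(36, 5) = 180)
Function('t')(A) = Add(Rational(285, 163), Mul(-4, Pow(A, 2), Pow(Add(-36, A), -1))) (Function('t')(A) = Mul(-2, Add(Mul(A, Pow(Mul(Add(-36, A), Pow(Add(A, A), -1)), -1)), Mul(-285, Pow(326, -1)))) = Mul(-2, Add(Mul(A, Pow(Mul(Add(-36, A), Pow(Mul(2, A), -1)), -1)), Mul(-285, Rational(1, 326)))) = Mul(-2, Add(Mul(A, Pow(Mul(Add(-36, A), Mul(Rational(1, 2), Pow(A, -1))), -1)), Rational(-285, 326))) = Mul(-2, Add(Mul(A, Pow(Mul(Rational(1, 2), Pow(A, -1), Add(-36, A)), -1)), Rational(-285, 326))) = Mul(-2, Add(Mul(A, Mul(2, A, Pow(Add(-36, A), -1))), Rational(-285, 326))) = Mul(-2, Add(Mul(2, Pow(A, 2), Pow(Add(-36, A), -1)), Rational(-285, 326))) = Mul(-2, Add(Rational(-285, 326), Mul(2, Pow(A, 2), Pow(Add(-36, A), -1)))) = Add(Rational(285, 163), Mul(-4, Pow(A, 2), Pow(Add(-36, A), -1))))
Add(486187, Function('t')(Mul(n, -36))) = Add(486187, Mul(Rational(1, 163), Pow(Add(-36, Mul(180, -36)), -1), Add(-10260, Mul(-652, Pow(Mul(180, -36), 2)), Mul(285, Mul(180, -36))))) = Add(486187, Mul(Rational(1, 163), Pow(Add(-36, -6480), -1), Add(-10260, Mul(-652, Pow(-6480, 2)), Mul(285, -6480)))) = Add(486187, Mul(Rational(1, 163), Pow(-6516, -1), Add(-10260, Mul(-652, 41990400), -1846800))) = Add(486187, Mul(Rational(1, 163), Rational(-1, 6516), Add(-10260, -27377740800, -1846800))) = Add(486187, Mul(Rational(1, 163), Rational(-1, 6516), -27379597860)) = Add(486187, Rational(760544385, 29503)) = Rational(15104519446, 29503)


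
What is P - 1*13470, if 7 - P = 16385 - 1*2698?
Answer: -27150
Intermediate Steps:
P = -13680 (P = 7 - (16385 - 1*2698) = 7 - (16385 - 2698) = 7 - 1*13687 = 7 - 13687 = -13680)
P - 1*13470 = -13680 - 1*13470 = -13680 - 13470 = -27150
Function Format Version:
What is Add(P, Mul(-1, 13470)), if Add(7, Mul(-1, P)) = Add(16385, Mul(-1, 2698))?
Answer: -27150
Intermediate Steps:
P = -13680 (P = Add(7, Mul(-1, Add(16385, Mul(-1, 2698)))) = Add(7, Mul(-1, Add(16385, -2698))) = Add(7, Mul(-1, 13687)) = Add(7, -13687) = -13680)
Add(P, Mul(-1, 13470)) = Add(-13680, Mul(-1, 13470)) = Add(-13680, -13470) = -27150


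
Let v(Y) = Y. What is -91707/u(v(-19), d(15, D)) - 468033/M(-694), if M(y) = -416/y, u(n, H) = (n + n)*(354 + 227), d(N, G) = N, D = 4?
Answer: -256115187723/328016 ≈ -7.8080e+5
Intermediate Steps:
u(n, H) = 1162*n (u(n, H) = (2*n)*581 = 1162*n)
-91707/u(v(-19), d(15, D)) - 468033/M(-694) = -91707/(1162*(-19)) - 468033/((-416/(-694))) = -91707/(-22078) - 468033/((-416*(-1/694))) = -91707*(-1/22078) - 468033/208/347 = 13101/3154 - 468033*347/208 = 13101/3154 - 162407451/208 = -256115187723/328016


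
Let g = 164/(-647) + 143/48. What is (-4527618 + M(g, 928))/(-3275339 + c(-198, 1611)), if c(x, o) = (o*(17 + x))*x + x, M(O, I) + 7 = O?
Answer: -140609837351/1691293641936 ≈ -0.083137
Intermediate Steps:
g = 84649/31056 (g = 164*(-1/647) + 143*(1/48) = -164/647 + 143/48 = 84649/31056 ≈ 2.7257)
M(O, I) = -7 + O
c(x, o) = x + o*x*(17 + x) (c(x, o) = o*x*(17 + x) + x = x + o*x*(17 + x))
(-4527618 + M(g, 928))/(-3275339 + c(-198, 1611)) = (-4527618 + (-7 + 84649/31056))/(-3275339 - 198*(1 + 17*1611 + 1611*(-198))) = (-4527618 - 132743/31056)/(-3275339 - 198*(1 + 27387 - 318978)) = -140609837351/(31056*(-3275339 - 198*(-291590))) = -140609837351/(31056*(-3275339 + 57734820)) = -140609837351/31056/54459481 = -140609837351/31056*1/54459481 = -140609837351/1691293641936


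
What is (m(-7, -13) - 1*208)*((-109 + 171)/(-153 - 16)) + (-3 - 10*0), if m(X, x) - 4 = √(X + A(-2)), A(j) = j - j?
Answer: 12141/169 - 62*I*√7/169 ≈ 71.84 - 0.97063*I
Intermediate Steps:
A(j) = 0
m(X, x) = 4 + √X (m(X, x) = 4 + √(X + 0) = 4 + √X)
(m(-7, -13) - 1*208)*((-109 + 171)/(-153 - 16)) + (-3 - 10*0) = ((4 + √(-7)) - 1*208)*((-109 + 171)/(-153 - 16)) + (-3 - 10*0) = ((4 + I*√7) - 208)*(62/(-169)) + (-3 + 0) = (-204 + I*√7)*(62*(-1/169)) - 3 = (-204 + I*√7)*(-62/169) - 3 = (12648/169 - 62*I*√7/169) - 3 = 12141/169 - 62*I*√7/169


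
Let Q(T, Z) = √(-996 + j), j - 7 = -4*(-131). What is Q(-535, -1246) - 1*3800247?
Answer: -3800247 + I*√465 ≈ -3.8002e+6 + 21.564*I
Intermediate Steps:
j = 531 (j = 7 - 4*(-131) = 7 + 524 = 531)
Q(T, Z) = I*√465 (Q(T, Z) = √(-996 + 531) = √(-465) = I*√465)
Q(-535, -1246) - 1*3800247 = I*√465 - 1*3800247 = I*√465 - 3800247 = -3800247 + I*√465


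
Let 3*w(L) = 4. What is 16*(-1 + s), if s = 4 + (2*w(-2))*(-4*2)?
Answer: -880/3 ≈ -293.33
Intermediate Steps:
w(L) = 4/3 (w(L) = (1/3)*4 = 4/3)
s = -52/3 (s = 4 + (2*(4/3))*(-4*2) = 4 + (8/3)*(-8) = 4 - 64/3 = -52/3 ≈ -17.333)
16*(-1 + s) = 16*(-1 - 52/3) = 16*(-55/3) = -880/3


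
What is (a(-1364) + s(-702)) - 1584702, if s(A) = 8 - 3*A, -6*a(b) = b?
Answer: -4747082/3 ≈ -1.5824e+6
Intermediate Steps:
a(b) = -b/6
(a(-1364) + s(-702)) - 1584702 = (-1/6*(-1364) + (8 - 3*(-702))) - 1584702 = (682/3 + (8 + 2106)) - 1584702 = (682/3 + 2114) - 1584702 = 7024/3 - 1584702 = -4747082/3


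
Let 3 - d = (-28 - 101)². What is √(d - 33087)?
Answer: 15*I*√221 ≈ 222.99*I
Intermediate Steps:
d = -16638 (d = 3 - (-28 - 101)² = 3 - 1*(-129)² = 3 - 1*16641 = 3 - 16641 = -16638)
√(d - 33087) = √(-16638 - 33087) = √(-49725) = 15*I*√221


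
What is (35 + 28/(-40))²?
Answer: 117649/100 ≈ 1176.5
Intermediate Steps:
(35 + 28/(-40))² = (35 + 28*(-1/40))² = (35 - 7/10)² = (343/10)² = 117649/100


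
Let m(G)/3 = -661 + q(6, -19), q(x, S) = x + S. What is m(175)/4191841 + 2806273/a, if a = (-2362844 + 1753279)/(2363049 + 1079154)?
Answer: -40492183634024020809/2555199559165 ≈ -1.5847e+7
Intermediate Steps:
q(x, S) = S + x
a = -609565/3442203 ≈ -0.17709
m(G) = -2022 (m(G) = 3*(-661 + (-19 + 6)) = 3*(-661 - 13) = 3*(-674) = -2022)
m(175)/4191841 + 2806273/a = -2022/4191841 + 2806273/(-609565/3442203) = -2022*1/4191841 + 2806273*(-3442203/609565) = -2022/4191841 - 9659761339419/609565 = -40492183634024020809/2555199559165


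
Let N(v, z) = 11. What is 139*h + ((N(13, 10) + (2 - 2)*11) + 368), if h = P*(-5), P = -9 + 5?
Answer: 3159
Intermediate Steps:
P = -4
h = 20 (h = -4*(-5) = 20)
139*h + ((N(13, 10) + (2 - 2)*11) + 368) = 139*20 + ((11 + (2 - 2)*11) + 368) = 2780 + ((11 + 0*11) + 368) = 2780 + ((11 + 0) + 368) = 2780 + (11 + 368) = 2780 + 379 = 3159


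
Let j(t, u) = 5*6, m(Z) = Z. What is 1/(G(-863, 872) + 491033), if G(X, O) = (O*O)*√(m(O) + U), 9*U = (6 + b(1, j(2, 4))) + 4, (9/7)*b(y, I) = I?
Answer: -13257891/13664068354378261 + 4562304*√17733/13664068354378261 ≈ 4.3492e-8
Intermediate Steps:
j(t, u) = 30
b(y, I) = 7*I/9
U = 100/27 (U = ((6 + (7/9)*30) + 4)/9 = ((6 + 70/3) + 4)/9 = (88/3 + 4)/9 = (⅑)*(100/3) = 100/27 ≈ 3.7037)
G(X, O) = O²*√(100/27 + O) (G(X, O) = (O*O)*√(O + 100/27) = O²*√(100/27 + O))
1/(G(-863, 872) + 491033) = 1/((⅑)*872²*√(300 + 81*872) + 491033) = 1/((⅑)*760384*√(300 + 70632) + 491033) = 1/((⅑)*760384*√70932 + 491033) = 1/((⅑)*760384*(2*√17733) + 491033) = 1/(1520768*√17733/9 + 491033) = 1/(491033 + 1520768*√17733/9)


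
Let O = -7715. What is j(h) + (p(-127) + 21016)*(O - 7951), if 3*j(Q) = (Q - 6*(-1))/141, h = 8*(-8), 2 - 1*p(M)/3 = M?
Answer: -141831645412/423 ≈ -3.3530e+8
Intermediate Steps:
p(M) = 6 - 3*M
h = -64
j(Q) = 2/141 + Q/423 (j(Q) = ((Q - 6*(-1))/141)/3 = ((Q - 1*(-6))*(1/141))/3 = ((Q + 6)*(1/141))/3 = ((6 + Q)*(1/141))/3 = (2/47 + Q/141)/3 = 2/141 + Q/423)
j(h) + (p(-127) + 21016)*(O - 7951) = (2/141 + (1/423)*(-64)) + ((6 - 3*(-127)) + 21016)*(-7715 - 7951) = (2/141 - 64/423) + ((6 + 381) + 21016)*(-15666) = -58/423 + (387 + 21016)*(-15666) = -58/423 + 21403*(-15666) = -58/423 - 335299398 = -141831645412/423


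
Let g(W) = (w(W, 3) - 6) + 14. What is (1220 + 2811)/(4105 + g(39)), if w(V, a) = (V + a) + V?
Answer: 4031/4194 ≈ 0.96113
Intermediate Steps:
w(V, a) = a + 2*V
g(W) = 11 + 2*W (g(W) = ((3 + 2*W) - 6) + 14 = (-3 + 2*W) + 14 = 11 + 2*W)
(1220 + 2811)/(4105 + g(39)) = (1220 + 2811)/(4105 + (11 + 2*39)) = 4031/(4105 + (11 + 78)) = 4031/(4105 + 89) = 4031/4194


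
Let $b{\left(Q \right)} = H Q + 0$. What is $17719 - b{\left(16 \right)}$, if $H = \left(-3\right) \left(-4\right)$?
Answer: $17527$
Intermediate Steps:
$H = 12$
$b{\left(Q \right)} = 12 Q$ ($b{\left(Q \right)} = 12 Q + 0 = 12 Q$)
$17719 - b{\left(16 \right)} = 17719 - 12 \cdot 16 = 17719 - 192 = 17527$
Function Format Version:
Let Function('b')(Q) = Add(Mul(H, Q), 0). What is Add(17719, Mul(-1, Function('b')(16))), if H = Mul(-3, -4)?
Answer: 17527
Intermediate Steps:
H = 12
Function('b')(Q) = Mul(12, Q) (Function('b')(Q) = Add(Mul(12, Q), 0) = Mul(12, Q))
Add(17719, Mul(-1, Function('b')(16))) = Add(17719, Mul(-1, Mul(12, 16))) = Add(17719, Mul(-1, 192)) = Add(17719, -192) = 17527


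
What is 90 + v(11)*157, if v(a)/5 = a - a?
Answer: 90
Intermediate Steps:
v(a) = 0 (v(a) = 5*(a - a) = 5*0 = 0)
90 + v(11)*157 = 90 + 0*157 = 90 + 0 = 90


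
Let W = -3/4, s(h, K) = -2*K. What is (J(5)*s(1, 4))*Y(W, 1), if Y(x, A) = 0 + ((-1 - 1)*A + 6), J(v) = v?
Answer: -160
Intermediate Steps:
W = -¾ (W = -3*¼ = -¾ ≈ -0.75000)
Y(x, A) = 6 - 2*A (Y(x, A) = 0 + (-2*A + 6) = 0 + (6 - 2*A) = 6 - 2*A)
(J(5)*s(1, 4))*Y(W, 1) = (5*(-2*4))*(6 - 2*1) = (5*(-8))*(6 - 2) = -40*4 = -160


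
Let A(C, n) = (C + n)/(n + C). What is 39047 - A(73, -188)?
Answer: 39046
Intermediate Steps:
A(C, n) = 1 (A(C, n) = (C + n)/(C + n) = 1)
39047 - A(73, -188) = 39047 - 1*1 = 39047 - 1 = 39046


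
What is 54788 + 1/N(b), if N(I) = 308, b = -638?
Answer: 16874705/308 ≈ 54788.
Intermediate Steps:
54788 + 1/N(b) = 54788 + 1/308 = 16874705/308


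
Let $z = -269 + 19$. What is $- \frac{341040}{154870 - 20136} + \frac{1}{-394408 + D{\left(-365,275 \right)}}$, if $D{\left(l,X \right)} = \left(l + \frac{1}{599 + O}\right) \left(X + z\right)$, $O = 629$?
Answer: $- \frac{2913769226764}{1151135933177} \approx -2.5312$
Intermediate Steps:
$z = -250$
$D{\left(l,X \right)} = \left(-250 + X\right) \left(\frac{1}{1228} + l\right)$ ($D{\left(l,X \right)} = \left(l + \frac{1}{599 + 629}\right) \left(X - 250\right) = \left(l + \frac{1}{1228}\right) \left(-250 + X\right) = \left(\frac{1}{1228} + l\right) \left(-250 + X\right) = \left(-250 + X\right) \left(\frac{1}{1228} + l\right)$)
$- \frac{341040}{154870 - 20136} + \frac{1}{-394408 + D{\left(-365,275 \right)}} = - \frac{341040}{154870 - 20136} + \frac{1}{-394408 + \left(- \frac{125}{614} - -91250 + \frac{1}{1228} \cdot 275 + 275 \left(-365\right)\right)} = - \frac{341040}{154870 - 20136} + \frac{1}{-394408 + \left(- \frac{125}{614} + 91250 + \frac{275}{1228} - 100375\right)} = - \frac{341040}{134734} + \frac{1}{-394408 - \frac{11205475}{1228}} = \left(-341040\right) \frac{1}{134734} + \frac{1}{- \frac{495538499}{1228}} = - \frac{5880}{2323} - \frac{1228}{495538499} = - \frac{2913769226764}{1151135933177}$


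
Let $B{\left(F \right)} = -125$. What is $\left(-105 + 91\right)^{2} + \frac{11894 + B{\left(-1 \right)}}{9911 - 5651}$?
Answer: $\frac{282243}{1420} \approx 198.76$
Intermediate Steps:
$\left(-105 + 91\right)^{2} + \frac{11894 + B{\left(-1 \right)}}{9911 - 5651} = \left(-105 + 91\right)^{2} + \frac{11894 - 125}{9911 - 5651} = \left(-14\right)^{2} + \frac{11769}{4260} = 196 + 11769 \cdot \frac{1}{4260} = 196 + \frac{3923}{1420} = \frac{282243}{1420}$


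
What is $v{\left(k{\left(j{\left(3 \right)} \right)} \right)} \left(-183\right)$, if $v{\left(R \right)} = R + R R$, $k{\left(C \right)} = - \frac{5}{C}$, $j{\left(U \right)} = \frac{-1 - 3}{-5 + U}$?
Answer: $- \frac{2745}{4} \approx -686.25$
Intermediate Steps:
$j{\left(U \right)} = - \frac{4}{-5 + U}$
$v{\left(R \right)} = R + R^{2}$
$v{\left(k{\left(j{\left(3 \right)} \right)} \right)} \left(-183\right) = - \frac{5}{\left(-4\right) \frac{1}{-5 + 3}} \left(1 - \frac{5}{\left(-4\right) \frac{1}{-5 + 3}}\right) \left(-183\right) = - \frac{5}{\left(-4\right) \frac{1}{-2}} \left(1 - \frac{5}{\left(-4\right) \frac{1}{-2}}\right) \left(-183\right) = - \frac{5}{\left(-4\right) \left(- \frac{1}{2}\right)} \left(1 - \frac{5}{\left(-4\right) \left(- \frac{1}{2}\right)}\right) \left(-183\right) = - \frac{5}{2} \left(1 - \frac{5}{2}\right) \left(-183\right) = \left(-5\right) \frac{1}{2} \left(1 - \frac{5}{2}\right) \left(-183\right) = - \frac{5 \left(1 - \frac{5}{2}\right)}{2} \left(-183\right) = \left(- \frac{5}{2}\right) \left(- \frac{3}{2}\right) \left(-183\right) = \frac{15}{4} \left(-183\right) = - \frac{2745}{4}$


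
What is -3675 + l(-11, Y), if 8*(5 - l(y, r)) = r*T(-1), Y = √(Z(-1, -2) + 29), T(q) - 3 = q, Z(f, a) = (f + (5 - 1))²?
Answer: -3670 - √38/4 ≈ -3671.5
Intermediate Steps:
Z(f, a) = (4 + f)² (Z(f, a) = (f + 4)² = (4 + f)²)
T(q) = 3 + q
Y = √38 (Y = √((4 - 1)² + 29) = √(3² + 29) = √(9 + 29) = √38 ≈ 6.1644)
l(y, r) = 5 - r/4 (l(y, r) = 5 - r*(3 - 1)/8 = 5 - r*2/8 = 5 - r/4)
-3675 + l(-11, Y) = -3675 + (5 - √38/4) = -3670 - √38/4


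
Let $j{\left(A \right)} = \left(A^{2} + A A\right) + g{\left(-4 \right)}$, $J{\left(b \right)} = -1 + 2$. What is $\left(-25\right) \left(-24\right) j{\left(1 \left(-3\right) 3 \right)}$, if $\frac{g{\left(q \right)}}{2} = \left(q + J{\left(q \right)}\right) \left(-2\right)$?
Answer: $104400$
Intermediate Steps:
$J{\left(b \right)} = 1$
$g{\left(q \right)} = -4 - 4 q$ ($g{\left(q \right)} = 2 \left(q + 1\right) \left(-2\right) = 2 \left(1 + q\right) \left(-2\right) = 2 \left(-2 - 2 q\right) = -4 - 4 q$)
$j{\left(A \right)} = 12 + 2 A^{2}$ ($j{\left(A \right)} = \left(A^{2} + A A\right) - -12 = \left(A^{2} + A^{2}\right) + \left(-4 + 16\right) = 2 A^{2} + 12 = 12 + 2 A^{2}$)
$\left(-25\right) \left(-24\right) j{\left(1 \left(-3\right) 3 \right)} = \left(-25\right) \left(-24\right) \left(12 + 2 \left(1 \left(-3\right) 3\right)^{2}\right) = 600 \left(12 + 2 \left(\left(-3\right) 3\right)^{2}\right) = 600 \left(12 + 2 \left(-9\right)^{2}\right) = 600 \left(12 + 2 \cdot 81\right) = 600 \left(12 + 162\right) = 600 \cdot 174 = 104400$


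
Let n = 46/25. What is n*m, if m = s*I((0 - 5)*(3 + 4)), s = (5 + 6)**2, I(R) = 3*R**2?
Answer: 818202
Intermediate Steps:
s = 121 (s = 11**2 = 121)
n = 46/25 (n = 46*(1/25) = 46/25 ≈ 1.8400)
m = 444675 (m = 121*(3*((0 - 5)*(3 + 4))**2) = 121*(3*(-5*7)**2) = 121*(3*(-35)**2) = 121*(3*1225) = 121*3675 = 444675)
n*m = (46/25)*444675 = 818202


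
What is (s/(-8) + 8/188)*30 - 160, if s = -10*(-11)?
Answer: -53695/94 ≈ -571.22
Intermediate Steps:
s = 110
(s/(-8) + 8/188)*30 - 160 = (110/(-8) + 8/188)*30 - 160 = (110*(-1/8) + 8*(1/188))*30 - 160 = (-55/4 + 2/47)*30 - 160 = -2577/188*30 - 160 = -38655/94 - 160 = -53695/94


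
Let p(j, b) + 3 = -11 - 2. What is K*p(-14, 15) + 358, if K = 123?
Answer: -1610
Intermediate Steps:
p(j, b) = -16 (p(j, b) = -3 + (-11 - 2) = -3 - 13 = -16)
K*p(-14, 15) + 358 = 123*(-16) + 358 = -1968 + 358 = -1610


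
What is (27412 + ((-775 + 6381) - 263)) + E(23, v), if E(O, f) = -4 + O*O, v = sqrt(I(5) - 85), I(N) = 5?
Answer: 33280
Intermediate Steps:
v = 4*I*sqrt(5) (v = sqrt(5 - 85) = sqrt(-80) = 4*I*sqrt(5) ≈ 8.9443*I)
E(O, f) = -4 + O**2
(27412 + ((-775 + 6381) - 263)) + E(23, v) = (27412 + ((-775 + 6381) - 263)) + (-4 + 23**2) = (27412 + (5606 - 263)) + (-4 + 529) = (27412 + 5343) + 525 = 32755 + 525 = 33280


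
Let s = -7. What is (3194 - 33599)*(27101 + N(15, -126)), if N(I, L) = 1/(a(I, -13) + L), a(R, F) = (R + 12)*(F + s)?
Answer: -182929300775/222 ≈ -8.2401e+8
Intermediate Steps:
a(R, F) = (-7 + F)*(12 + R) (a(R, F) = (R + 12)*(F - 7) = (12 + R)*(-7 + F) = (-7 + F)*(12 + R))
N(I, L) = 1/(-240 + L - 20*I) (N(I, L) = 1/((-84 - 7*I + 12*(-13) - 13*I) + L) = 1/((-84 - 7*I - 156 - 13*I) + L) = 1/((-240 - 20*I) + L) = 1/(-240 + L - 20*I))
(3194 - 33599)*(27101 + N(15, -126)) = (3194 - 33599)*(27101 - 1/(240 - 1*(-126) + 20*15)) = -30405*(27101 - 1/(240 + 126 + 300)) = -30405*(27101 - 1/666) = -30405*18049265/666 = -182929300775/222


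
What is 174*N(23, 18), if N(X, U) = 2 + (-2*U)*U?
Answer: -112404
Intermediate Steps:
N(X, U) = 2 - 2*U²
174*N(23, 18) = 174*(2 - 2*18²) = 174*(2 - 2*324) = 174*(2 - 648) = 174*(-646) = -112404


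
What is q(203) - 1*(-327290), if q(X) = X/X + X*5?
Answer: 328306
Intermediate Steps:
q(X) = 1 + 5*X
q(203) - 1*(-327290) = (1 + 5*203) - 1*(-327290) = (1 + 1015) + 327290 = 1016 + 327290 = 328306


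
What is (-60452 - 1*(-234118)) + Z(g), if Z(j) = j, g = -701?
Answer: 172965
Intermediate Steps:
(-60452 - 1*(-234118)) + Z(g) = (-60452 - 1*(-234118)) - 701 = (-60452 + 234118) - 701 = 173666 - 701 = 172965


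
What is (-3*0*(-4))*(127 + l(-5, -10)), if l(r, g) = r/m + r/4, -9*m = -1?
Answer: 0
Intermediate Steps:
m = ⅑ (m = -⅑*(-1) = ⅑ ≈ 0.11111)
l(r, g) = 37*r/4 (l(r, g) = r/(⅑) + r/4 = r*9 + r*(¼) = 9*r + r/4 = 37*r/4)
(-3*0*(-4))*(127 + l(-5, -10)) = (-3*0*(-4))*(127 + (37/4)*(-5)) = (0*(-4))*(127 - 185/4) = 0*(323/4) = 0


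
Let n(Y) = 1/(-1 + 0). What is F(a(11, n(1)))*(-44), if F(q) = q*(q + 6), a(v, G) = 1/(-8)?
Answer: 517/16 ≈ 32.313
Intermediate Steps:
n(Y) = -1 (n(Y) = 1/(-1) = -1)
a(v, G) = -1/8
F(q) = q*(6 + q)
F(a(11, n(1)))*(-44) = -(6 - 1/8)/8*(-44) = -1/8*47/8*(-44) = -47/64*(-44) = 517/16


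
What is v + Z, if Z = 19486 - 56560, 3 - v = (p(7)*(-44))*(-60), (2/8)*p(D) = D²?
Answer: -554511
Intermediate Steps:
p(D) = 4*D²
v = -517437 (v = 3 - (4*7²)*(-44)*(-60) = 3 - (4*49)*(-44)*(-60) = 3 - 196*(-44)*(-60) = 3 - (-8624)*(-60) = 3 - 1*517440 = 3 - 517440 = -517437)
Z = -37074
v + Z = -517437 - 37074 = -554511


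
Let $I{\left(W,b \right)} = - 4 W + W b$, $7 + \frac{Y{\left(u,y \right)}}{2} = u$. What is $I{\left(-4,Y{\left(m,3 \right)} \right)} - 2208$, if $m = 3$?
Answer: $-2160$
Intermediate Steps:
$Y{\left(u,y \right)} = -14 + 2 u$
$I{\left(-4,Y{\left(m,3 \right)} \right)} - 2208 = - 4 \left(-4 + \left(-14 + 2 \cdot 3\right)\right) - 2208 = - 4 \left(-4 + \left(-14 + 6\right)\right) - 2208 = - 4 \left(-4 - 8\right) - 2208 = \left(-4\right) \left(-12\right) - 2208 = 48 - 2208 = -2160$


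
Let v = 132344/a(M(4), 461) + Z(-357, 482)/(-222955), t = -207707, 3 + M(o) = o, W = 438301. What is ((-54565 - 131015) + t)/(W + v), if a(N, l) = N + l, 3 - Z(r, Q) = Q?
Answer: -20255305012635/22588396763014 ≈ -0.89671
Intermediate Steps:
M(o) = -3 + o
Z(r, Q) = 3 - Q
v = 14753488909/51502605 (v = 132344/((-3 + 4) + 461) + (3 - 1*482)/(-222955) = 132344/(1 + 461) + (3 - 482)*(-1/222955) = 132344/462 - 479*(-1/222955) = 132344*(1/462) + 479/222955 = 66172/231 + 479/222955 = 14753488909/51502605 ≈ 286.46)
((-54565 - 131015) + t)/(W + v) = ((-54565 - 131015) - 207707)/(438301 + 14753488909/51502605) = (-185580 - 207707)/(22588396763014/51502605) = -393287*51502605/22588396763014 = -20255305012635/22588396763014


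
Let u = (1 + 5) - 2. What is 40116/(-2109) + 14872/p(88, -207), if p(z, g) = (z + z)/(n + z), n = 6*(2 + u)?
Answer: 7352662/703 ≈ 10459.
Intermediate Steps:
u = 4 (u = 6 - 2 = 4)
n = 36 (n = 6*(2 + 4) = 6*6 = 36)
p(z, g) = 2*z/(36 + z) (p(z, g) = (z + z)/(36 + z) = (2*z)/(36 + z) = 2*z/(36 + z))
40116/(-2109) + 14872/p(88, -207) = 40116/(-2109) + 14872/((2*88/(36 + 88))) = 40116*(-1/2109) + 14872/((2*88/124)) = -13372/703 + 14872/((2*88*(1/124))) = -13372/703 + 14872/(44/31) = -13372/703 + 14872*(31/44) = -13372/703 + 10478 = 7352662/703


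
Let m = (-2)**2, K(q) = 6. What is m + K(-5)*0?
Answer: 4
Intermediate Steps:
m = 4
m + K(-5)*0 = 4 + 6*0 = 4 + 0 = 4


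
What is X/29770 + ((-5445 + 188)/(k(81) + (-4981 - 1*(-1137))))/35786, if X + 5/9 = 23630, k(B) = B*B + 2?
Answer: 1034567490955/1303508038131 ≈ 0.79368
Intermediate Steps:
k(B) = 2 + B² (k(B) = B² + 2 = 2 + B²)
X = 212665/9 (X = -5/9 + 23630 = 212665/9 ≈ 23629.)
X/29770 + ((-5445 + 188)/(k(81) + (-4981 - 1*(-1137))))/35786 = (212665/9)/29770 + ((-5445 + 188)/((2 + 81²) + (-4981 - 1*(-1137))))/35786 = (212665/9)*(1/29770) - 5257/((2 + 6561) + (-4981 + 1137))*(1/35786) = 42533/53586 - 5257/(6563 - 3844)*(1/35786) = 42533/53586 - 5257/2719*(1/35786) = 42533/53586 - 5257*1/2719*(1/35786) = 42533/53586 - 5257/2719*1/35786 = 42533/53586 - 5257/97302134 = 1034567490955/1303508038131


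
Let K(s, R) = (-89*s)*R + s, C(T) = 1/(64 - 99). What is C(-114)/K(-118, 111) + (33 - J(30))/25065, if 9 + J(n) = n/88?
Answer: 28325084/17042587485 ≈ 0.0016620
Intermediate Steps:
J(n) = -9 + n/88
C(T) = -1/35 (C(T) = 1/(-35) = -1/35)
K(s, R) = s - 89*R*s (K(s, R) = -89*R*s + s = s - 89*R*s)
C(-114)/K(-118, 111) + (33 - J(30))/25065 = -(-1/(118*(1 - 89*111)))/35 + (33 - (-9 + (1/88)*30))/25065 = -(-1/(118*(1 - 9879)))/35 + (33 - (-9 + 15/44))*(1/25065) = -1/(35*((-118*(-9878)))) + (33 - 1*(-381/44))*(1/25065) = -1/35/1165604 + (33 + 381/44)*(1/25065) = -1/35*1/1165604 + (1833/44)*(1/25065) = -1/40796140 + 611/367620 = 28325084/17042587485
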